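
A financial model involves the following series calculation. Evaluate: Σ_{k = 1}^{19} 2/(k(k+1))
Partial fractions: 2/(k(k+1))=2/k - 2/(k+1)
Telescoping sum: 2(1-1/20)=2·19/20

Answer: 19/10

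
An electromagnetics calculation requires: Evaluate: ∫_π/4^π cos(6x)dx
Antiderivative: sin(6x)/6
Evaluate at bounds: [sin(6·π)/6] - [sin(6·π/4)/6]
= ((0) - (-1))/6 = 1/6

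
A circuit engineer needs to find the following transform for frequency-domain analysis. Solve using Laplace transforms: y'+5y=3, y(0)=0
Take L of both sides: sY(s) - 0 + 5Y(s) = 3/s
Y(s)(s + 5) = 3/s + 0
Y(s) = 3/(s(s + 5)) + 0/(s + 5)
Partial fractions: 3/(s(s + 5)) = (3/5)/s - (3/5)/(s + 5)
So Y(s) = (3/5)/s - (3/5)/(s + 5)
Inverse transform (L^(-1){1/s} = 1, L^(-1){1/(s + 5)} = e^(-5t)):

Answer: y(t) = 3/5 - (3/5)·e^(-5t)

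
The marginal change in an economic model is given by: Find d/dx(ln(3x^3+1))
Chain rule: d/dx[ln(u)]=u'/u where u=3x^3+1
u'=9x^2

Answer: (9x^2)/(3x^3+1)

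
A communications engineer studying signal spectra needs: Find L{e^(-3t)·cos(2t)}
First shifting: L{e^(at)f(t)}=F(s-a)
L{cos(2t)}=s/(s²+4)
Shift: (s+3)/((s+3)²+4)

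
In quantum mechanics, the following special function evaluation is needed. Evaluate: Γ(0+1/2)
Γ(1/2) = √π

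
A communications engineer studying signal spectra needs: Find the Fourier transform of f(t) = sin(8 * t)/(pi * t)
sin(W * t)/(pi * t) = (W/pi) * sinc(W * t/pi) is the impulse response of the ideal low-pass filter with cutoff W (here W = 8).
Its Fourier transform is a rectangular function:
F(omega) = 1 for |omega| < 8, 0 otherwise

Answer: rect(omega/16) [i.e., 1 for |omega| < 8, 0 otherwise]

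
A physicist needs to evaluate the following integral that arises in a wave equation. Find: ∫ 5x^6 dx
Using power rule: ∫ 5x^6 dx=5/7 x^7 + C=(5/7)x^7 + C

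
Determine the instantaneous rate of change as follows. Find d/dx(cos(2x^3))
Chain rule: d/dx[cos(u)] = -sin(u)·u' where u = 2x^3
u' = 6x^2

Answer: -6x^2·sin(2x^3)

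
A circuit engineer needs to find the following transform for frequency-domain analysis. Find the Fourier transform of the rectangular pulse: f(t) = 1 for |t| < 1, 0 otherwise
F(omega) = integral from -1 to 1 of e^(-j*omega*t) dt
= 2*sin(1*omega)/omega = 2*sinc(1*omega/pi)

Answer: 2*sin(1*omega)/omega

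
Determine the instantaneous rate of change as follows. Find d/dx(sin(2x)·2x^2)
Product rule: (fg)'=f'g+fg'
f=sin(2x), f'=2·cos(2x)
g=2x^2, g'=4x

Answer: 4·cos(2x)·x^2+4·sin(2x)·x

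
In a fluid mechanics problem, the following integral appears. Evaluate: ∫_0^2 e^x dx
Antiderivative: e^x
Evaluate: (e^2-1)

Answer: e^2-1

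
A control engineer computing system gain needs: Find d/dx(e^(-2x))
Chain rule: d/dx[e^u]=e^u · u' where u=-2x
u'=-2

Answer: -2·e^(-2x)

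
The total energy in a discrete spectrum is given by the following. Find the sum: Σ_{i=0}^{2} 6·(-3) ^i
Geometric series: S=a(1 - r^n)/(1 - r)
a=6, r=-3, n=3
S=6(1+27)/4=42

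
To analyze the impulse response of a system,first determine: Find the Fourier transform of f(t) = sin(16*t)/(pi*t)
sin(W*t)/(pi*t) = (W/pi)*sinc(W*t/pi) is the impulse response of the ideal low-pass filter with cutoff W (here W = 16).
Its Fourier transform is a rectangular function:
F(omega) = 1 for |omega| < 16, 0 otherwise

Answer: rect(omega/32) [i.e., 1 for |omega| < 16, 0 otherwise]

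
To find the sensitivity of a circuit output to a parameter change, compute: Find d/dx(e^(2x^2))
Chain rule: d/dx[e^u] = e^u · u' where u = 2x^2
u' = 4x

Answer: 4x·e^(2x^2)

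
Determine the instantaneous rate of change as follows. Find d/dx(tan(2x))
Chain rule: d/dx[tan(u)] = sec²(u)·u' where u = 2x
u' = 2

Answer: 2·sec²(2x)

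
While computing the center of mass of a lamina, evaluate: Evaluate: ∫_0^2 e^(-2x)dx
Antiderivative: (1/(-2))e^(-2x)
Evaluate: (1/(-2))(e^-4 - 1)

Answer: (e^-4 - 1)/(-2)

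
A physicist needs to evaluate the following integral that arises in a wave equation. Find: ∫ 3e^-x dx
Since d/dx[e^-x] = - e^-x, we get -3e^-x+C

Answer: -3e^-x+C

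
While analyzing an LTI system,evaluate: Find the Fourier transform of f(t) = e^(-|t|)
Using the standard pair: F{e^(-a|t|)} = 2a/(a^2 + omega^2)
With a = 1: F(omega) = 2/(1 + omega^2)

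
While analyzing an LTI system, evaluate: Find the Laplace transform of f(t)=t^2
L{t^n} = n!/s^(n + 1)
L{t^2} = 2!/s^3 = 2/s^3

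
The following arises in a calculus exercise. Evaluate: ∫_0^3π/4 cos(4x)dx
Antiderivative: sin(4x)/4
Evaluate at bounds: [sin(4·3π/4)/4] - [sin(4·0)/4]
=((0) - (0))/4=0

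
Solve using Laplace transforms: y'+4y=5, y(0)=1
Take L of both sides: sY(s)-1+4Y(s) = 5/s
Y(s)(s+4) = 5/s+1
Y(s) = 5/(s(s+4))+1/(s+4)
Partial fractions: 5/(s(s+4)) = (5/4)/s - (5/4)/(s+4)
So Y(s) = (5/4)/s - (1/4)/(s+4)
Inverse transform (L^(-1){1/s} = 1, L^(-1){1/(s+4)} = e^(-4t)):

Answer: y(t) = 5/4 - (1/4)·e^(-4t)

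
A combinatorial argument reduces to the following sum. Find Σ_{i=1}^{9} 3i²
= 3·n(n+1)(2n+1)/6 = 3·9·10·19/6 = 855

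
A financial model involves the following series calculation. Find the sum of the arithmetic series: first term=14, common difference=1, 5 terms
Last term: a_n = 14 + (5 - 1)·1 = 18
Sum = n(a_1 + a_n)/2 = 5(14 + 18)/2 = 80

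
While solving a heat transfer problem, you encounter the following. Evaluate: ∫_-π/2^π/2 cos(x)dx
Antiderivative: sin(x)
Evaluate at bounds: [sin(1·π/2)/1] - [sin(1·-π/2)/1]
= ((1) - (-1))/1 = 2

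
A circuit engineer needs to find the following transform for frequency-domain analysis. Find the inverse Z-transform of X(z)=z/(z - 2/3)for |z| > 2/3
Standard pair: z/(z-a) <-> a^n*u[n] for causal signals
With a = 2/3: x[n] = (2/3)^n*u[n]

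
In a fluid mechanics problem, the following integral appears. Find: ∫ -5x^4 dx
Using power rule: ∫ -5x^4 dx = -5/5 x^5+C = -x^5+C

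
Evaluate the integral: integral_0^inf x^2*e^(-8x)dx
This is a Gamma integral. Substitute u=8x (du=8 dx):
integral_0^inf x^2*e^(-8x) dx=(1/8^3) integral_0^inf u^2*e^(-u) du
=Gamma(3)/8^3=2!/8^3=2/512

Answer: 1/256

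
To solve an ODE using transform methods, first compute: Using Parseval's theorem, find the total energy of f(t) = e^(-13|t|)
Parseval's theorem: E=integral |f(t)|^2 dt=(1/2pi) integral |F(omega)|^2 domega
E=integral_{-inf}^{inf} e^(-26|t|) dt=2 * integral_0^inf e^(-26t) dt=2/(2 * 13)=1/13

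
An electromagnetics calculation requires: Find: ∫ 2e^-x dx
Since d/dx[e^-x] = - e^-x, we get -2e^-x+C

Answer: -2e^-x+C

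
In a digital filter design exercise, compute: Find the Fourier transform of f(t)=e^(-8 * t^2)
The Fourier transform of a Gaussian e^(-a * t^2) is sqrt(pi/a) * e^(-omega^2/(4a)).
With a = 8: F(omega) = sqrt(pi/8) * e^(-omega^2/32)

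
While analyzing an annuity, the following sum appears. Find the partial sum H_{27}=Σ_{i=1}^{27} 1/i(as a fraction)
H_27=1 + 1/2 + 1/3 + ... + 1/27
=312536252003/80313433200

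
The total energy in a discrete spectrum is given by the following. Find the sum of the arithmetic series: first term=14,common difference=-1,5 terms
Last term: a_n = 14+(5-1)·-1 = 10
Sum = n(a_1+a_n)/2 = 5(14+10)/2 = 60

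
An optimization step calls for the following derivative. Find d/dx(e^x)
Chain rule: d/dx[e^u] = e^u · u' where u = x
u' = 1

Answer: 1·e^x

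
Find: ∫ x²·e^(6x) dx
Integration by parts twice:
First: u = x², dv = e^(6x) dx => x²e^(6x)/6 - (2/6)∫ xe^(6x) dx
Second (∫ xe^(6x) dx): xe^(6x)/6 - e^(6x)/36
Combining: e^(6x)(x²/6-2x/36+2/216)+C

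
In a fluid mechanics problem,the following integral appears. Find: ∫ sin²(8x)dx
Using identity sin²(u)=(1 - cos(2u))/2:
∫ (1 - cos(16x))/2 dx=x/2 - sin(16x)/32 + C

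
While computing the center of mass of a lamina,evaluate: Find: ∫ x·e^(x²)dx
Let u = x², du = 2x dx
∫ (1/2)e^u du = e^u/2 + C

Answer: e^(x²)/2 + C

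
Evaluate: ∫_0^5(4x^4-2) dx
Step 1: Find antiderivative F(x) = (4/5)x^5 - 2x
Step 2: F(5) - F(0) = 2490 - (0) = 2490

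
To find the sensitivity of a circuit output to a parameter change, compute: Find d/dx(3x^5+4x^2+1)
Power rule: d/dx(ax^n) = n·a·x^(n-1)
Term by term: 15·x^4+8·x

Answer: 15x^4+8x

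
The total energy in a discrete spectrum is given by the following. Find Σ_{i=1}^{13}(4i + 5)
= 4·Σ i+5·13 = 4·91+65 = 429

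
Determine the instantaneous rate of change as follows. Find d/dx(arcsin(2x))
d/dx[arcsin(u)] = u'/√(1-u²), u = 2x, u' = 2

Answer: 2/√(1-4x²)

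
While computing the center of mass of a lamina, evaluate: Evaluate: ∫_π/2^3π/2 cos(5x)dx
Antiderivative: sin(5x)/5
Evaluate at bounds: [sin(5·3π/2)/5] - [sin(5·π/2)/5]
=((-1) - (1))/5=-2/5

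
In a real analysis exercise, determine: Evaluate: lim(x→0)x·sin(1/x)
Squeeze theorem: -|x| ≤ x·sin(1/x) ≤ |x|
Since x → 0 as x → 0, by squeeze theorem the limit is 0

Answer: 0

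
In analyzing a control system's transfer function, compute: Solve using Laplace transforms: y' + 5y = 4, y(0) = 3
Take L of both sides: sY(s) - 3 + 5Y(s) = 4/s
Y(s)(s + 5) = 4/s + 3
Y(s) = 4/(s(s + 5)) + 3/(s + 5)
Partial fractions: 4/(s(s + 5)) = (4/5)/s - (4/5)/(s + 5)
So Y(s) = (4/5)/s + (11/5)/(s + 5)
Inverse transform (L^(-1){1/s} = 1, L^(-1){1/(s + 5)} = e^(-5t)):

Answer: y(t) = 4/5 + (11/5)·e^(-5t)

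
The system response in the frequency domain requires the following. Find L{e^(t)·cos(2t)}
First shifting: L{e^(at)f(t)}=F(s-a)
L{cos(2t)}=s/(s²+4)
Shift: (s-1)/((s-1)²+4)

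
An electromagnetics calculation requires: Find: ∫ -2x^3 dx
Using power rule: ∫ -2x^3 dx = -2/4 x^4 + C = (-1/2)x^4 + C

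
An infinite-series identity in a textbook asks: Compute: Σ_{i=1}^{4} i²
Using formula: Σ i^2=n(n+1)(2n+1)/6=4·5·9/6=30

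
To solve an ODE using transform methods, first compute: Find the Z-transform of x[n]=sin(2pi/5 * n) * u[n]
Z{sin(w0 * n) * u[n]}=z * sin(w0)/(z^2 - 2z * cos(w0) + 1)
With w0=2pi/5: X(z)=z * sin(2pi/5)/(z^2 - 2z * cos(2pi/5) + 1)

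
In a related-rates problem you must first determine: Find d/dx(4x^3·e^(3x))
Product rule: (fg)' = f'g+fg'
f = 4x^3, f' = 12x^2
g = e^(3x), g' = 3·e^(3x)

Answer: 12x^2·e^(3x)+12x^3·e^(3x)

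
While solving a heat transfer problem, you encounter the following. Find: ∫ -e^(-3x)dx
Since d/dx[e^(-3x)]=-3e^(-3x), we get 1/3 e^(-3x)+C

Answer: (1/3)e^(-3x)+C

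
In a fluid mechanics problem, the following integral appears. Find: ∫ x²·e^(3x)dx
Integration by parts twice:
First: u = x², dv = e^(3x) dx => x²e^(3x)/3 - (2/3)∫ xe^(3x) dx
Second (∫ xe^(3x) dx): xe^(3x)/3 - e^(3x)/9
Combining: e^(3x)(x²/3 - 2x/9 + 2/27) + C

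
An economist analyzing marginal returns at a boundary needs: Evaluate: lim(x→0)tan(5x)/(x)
tan(u) ≈ u for small u:
tan(5x)/(x) ≈ 5x/(x)=5/1

Answer: 5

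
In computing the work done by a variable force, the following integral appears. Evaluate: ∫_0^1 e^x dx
Antiderivative: e^x
Evaluate: (e^1 - 1)

Answer: e^1 - 1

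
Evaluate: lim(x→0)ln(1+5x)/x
L'Hôpital (0/0): lim 5/(1+5x) / 1 = 5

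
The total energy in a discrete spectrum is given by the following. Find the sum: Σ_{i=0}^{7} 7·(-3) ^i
Geometric series: S = a(1 - r^n)/(1 - r)
a = 7, r = -3, n = 8
S = 7(1 - 6561)/4 = -11480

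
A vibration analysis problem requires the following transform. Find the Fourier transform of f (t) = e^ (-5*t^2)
The Fourier transform of a Gaussian e^(-a*t^2) is sqrt(pi/a)*e^(-omega^2/(4a)).
With a=5: F(omega)=sqrt(pi/5)*e^(-omega^2/20)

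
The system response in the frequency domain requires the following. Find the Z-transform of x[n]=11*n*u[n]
Z{n*u[n]} = z/(z-1)^2
By linearity: Z{11*n*u[n]} = 11z/(z-1)^2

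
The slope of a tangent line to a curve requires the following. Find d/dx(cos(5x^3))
Chain rule: d/dx[cos(u)]=-sin(u)·u' where u=5x^3
u'=15x^2

Answer: -15x^2·sin(5x^3)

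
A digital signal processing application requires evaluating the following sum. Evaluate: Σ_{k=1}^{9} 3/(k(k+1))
Partial fractions: 3/(k(k+1))=3/k - 3/(k+1)
Telescoping sum: 3(1-1/10)=3·9/10

Answer: 27/10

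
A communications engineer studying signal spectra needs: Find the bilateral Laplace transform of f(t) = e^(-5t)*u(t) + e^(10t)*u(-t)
For e^(-5t)*u(t): L = 1/(s+5), Re(s) > -5
For e^(10t)*u(-t): L = -1/(s-10), Re(s) < 10
Combined: F(s) = 1/(s+5)-1/(s-10), -5 < Re(s) < 10

Answer: 1/(s+5)-1/(s-10), ROC: -5 < Re(s) < 10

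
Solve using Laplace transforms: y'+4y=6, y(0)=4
Take L of both sides: sY(s) - 4 + 4Y(s) = 6/s
Y(s)(s + 4) = 6/s + 4
Y(s) = 6/(s(s + 4)) + 4/(s + 4)
Partial fractions: 6/(s(s + 4)) = (3/2)/s - (3/2)/(s + 4)
So Y(s) = (3/2)/s + (5/2)/(s + 4)
Inverse transform (L^(-1){1/s} = 1, L^(-1){1/(s + 4)} = e^(-4t)):

Answer: y(t) = 3/2 + (5/2)·e^(-4t)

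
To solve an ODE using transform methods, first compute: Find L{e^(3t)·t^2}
First shifting: L{e^(at)f(t)} = F(s-a)
L{t^2} = 2/s^3
Shift s → s-3: 2/(s-3)^3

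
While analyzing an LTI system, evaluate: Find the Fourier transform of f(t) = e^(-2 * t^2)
The Fourier transform of a Gaussian e^(-a * t^2) is sqrt(pi/a) * e^(-omega^2/(4a)).
With a = 2: F(omega) = sqrt(pi/2) * e^(-omega^2/8)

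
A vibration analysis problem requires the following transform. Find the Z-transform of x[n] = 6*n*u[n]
Z{n*u[n]} = z/(z-1)^2
By linearity: Z{6*n*u[n]} = 6z/(z-1)^2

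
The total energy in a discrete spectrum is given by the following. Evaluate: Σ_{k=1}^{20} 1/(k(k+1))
Partial fractions: 1/(k(k+1)) = 1/k - 1/(k+1)
Telescoping sum: 1(1-1/21) = 1·20/21

Answer: 20/21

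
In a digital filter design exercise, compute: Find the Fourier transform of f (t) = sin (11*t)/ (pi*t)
sin(W * t)/(pi * t)=(W/pi) * sinc(W * t/pi) is the impulse response of the ideal low-pass filter with cutoff W (here W=11).
Its Fourier transform is a rectangular function:
F(omega)=1 for |omega| < 11, 0 otherwise

Answer: rect(omega/22) [i.e., 1 for |omega| < 11, 0 otherwise]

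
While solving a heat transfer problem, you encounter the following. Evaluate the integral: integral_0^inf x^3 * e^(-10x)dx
This is a Gamma integral. Substitute u = 10x (du = 10 dx):
integral_0^inf x^3*e^(-10x) dx = (1/10^4) integral_0^inf u^3*e^(-u) du
= Gamma(4)/10^4 = 3!/10^4 = 6/10000

Answer: 3/5000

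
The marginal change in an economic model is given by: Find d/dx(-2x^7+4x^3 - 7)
Power rule: d/dx(ax^n)=n·a·x^(n-1)
Term by term: -14·x^6 + 12·x^2

Answer: -14x^6 + 12x^2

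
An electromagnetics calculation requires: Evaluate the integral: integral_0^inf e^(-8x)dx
integral_0^inf e^(-8x) dx=[-1/8*e^(-8x)]_0^inf
=0 - (-1/8)=1/8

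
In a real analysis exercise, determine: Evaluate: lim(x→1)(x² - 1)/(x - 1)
Factor: (x² - 1)=(x-1)(x+1)
Cancel (x-1): lim(x→1) (x+1)=2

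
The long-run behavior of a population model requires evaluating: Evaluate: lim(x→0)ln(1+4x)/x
L'Hôpital (0/0): lim 4/(1+4x) / 1=4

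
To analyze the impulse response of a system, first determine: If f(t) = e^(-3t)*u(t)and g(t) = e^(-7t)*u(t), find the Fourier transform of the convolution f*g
By the convolution theorem: F{f * g} = F(omega) * G(omega)
F(omega) = 1/(3 + j * omega), G(omega) = 1/(7 + j * omega)
F{f * g} = 1/((3 + j * omega)(7 + j * omega))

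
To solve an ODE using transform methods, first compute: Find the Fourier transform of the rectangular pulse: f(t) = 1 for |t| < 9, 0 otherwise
F(omega) = integral from -9 to 9 of e^(-j*omega*t) dt
= 2*sin(9*omega)/omega = 18*sinc(9*omega/pi)

Answer: 2*sin(9*omega)/omega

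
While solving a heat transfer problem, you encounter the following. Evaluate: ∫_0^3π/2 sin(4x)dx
Antiderivative: -cos(4x)/4
Evaluate at bounds: [-cos(4·3π/2)/4] - [-cos(4·0)/4]
=(-(1)+(1))/4=0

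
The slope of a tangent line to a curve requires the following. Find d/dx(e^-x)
Chain rule: d/dx[e^u] = e^u · u' where u = -x
u' = -1

Answer: -1·e^-x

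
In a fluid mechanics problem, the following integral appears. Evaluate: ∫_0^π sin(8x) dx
Antiderivative: -cos(8x)/8
Evaluate at bounds: [-cos(8·π)/8] - [-cos(8·0)/8]
=(-(1) + (1))/8=0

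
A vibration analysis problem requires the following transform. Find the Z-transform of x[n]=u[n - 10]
Using the time-shift property: Z{u[n-10]}=z^(-10)*z/(z-1)
=z^(-9)/(z-1)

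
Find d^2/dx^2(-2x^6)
Apply power rule 2 times:
d^1: -12x^5
d^2: -60x^4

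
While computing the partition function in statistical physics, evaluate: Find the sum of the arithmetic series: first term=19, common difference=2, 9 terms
Last term: a_n = 19+(9-1)·2 = 35
Sum = n(a_1+a_n)/2 = 9(19+35)/2 = 243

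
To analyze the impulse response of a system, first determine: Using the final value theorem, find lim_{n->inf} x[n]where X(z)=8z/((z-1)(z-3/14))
Final value theorem: lim x[n] = lim_{z->1} (z-1) * X(z)
(z-1) * X(z) = 8z/(z-3/14)
As z->1: 8/(1-3/14) = 8/(11/14) = 112/11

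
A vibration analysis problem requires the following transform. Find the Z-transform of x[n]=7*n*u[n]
Z{n * u[n]}=z/(z-1)^2
By linearity: Z{7 * n * u[n]}=7z/(z-1)^2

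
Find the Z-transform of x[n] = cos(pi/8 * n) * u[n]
Z{cos(w0 * n) * u[n]}=z(z - cos(w0))/(z^2-2z * cos(w0)+1)
With w0=pi/8: X(z)=z(z - cos(pi/8))/(z^2-2z * cos(pi/8)+1)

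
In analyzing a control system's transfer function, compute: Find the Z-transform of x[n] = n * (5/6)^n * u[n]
Using the property Z{n*a^n*u[n]}=az/(z-a)^2
With a=5/6: X(z)=(5/6)z/(z - 5/6)^2, |z| > 5/6

Answer: (5/6)z/(z - 5/6)^2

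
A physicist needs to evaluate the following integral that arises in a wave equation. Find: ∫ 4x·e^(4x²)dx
Let u=4x², du=8x dx
∫ (1/2)e^u du=e^u/2 + C

Answer: e^(4x²)/2 + C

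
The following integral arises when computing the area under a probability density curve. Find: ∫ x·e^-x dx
Integration by parts: u = x, dv = e^-x dx
du = dx, v = -e^-x
= -x·e^-x - ∫ -e^-x dx
= -x·e^-x - e^-x + C

Answer: -e^-x(x + 1) + C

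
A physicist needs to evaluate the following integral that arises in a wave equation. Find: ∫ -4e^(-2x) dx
Since d/dx[e^(-2x)] = -2e^(-2x), we get 2 e^(-2x)+C

Answer: 2e^(-2x)+C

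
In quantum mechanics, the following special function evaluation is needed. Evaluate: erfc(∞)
erfc(x)=1 - erf(x); erfc(∞)=1 - erf(∞)=1 - 1=0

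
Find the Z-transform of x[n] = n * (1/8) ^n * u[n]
Using the property Z{n * a^n * u[n]} = az/(z-a)^2
With a = 1/8: X(z) = (1/8)z/(z - 1/8)^2, |z| > 1/8

Answer: (1/8)z/(z - 1/8)^2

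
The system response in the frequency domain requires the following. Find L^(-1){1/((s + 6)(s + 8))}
Partial fractions: 1/((s+6)(s+8))=A/(s+6)+B/(s+8)
Cover-up: A=1/(s+8)|_{s=-6}=1/2; B=1/(s+6)|_{s=-8}=-1/2
L^(-1)=(1/2)e^(-6t) - (1/2)e^(-8t)

Answer: (1/2)(e^(-6t) - e^(-8t))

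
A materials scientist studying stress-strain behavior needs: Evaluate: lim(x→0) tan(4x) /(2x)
tan(u) ≈ u for small u:
tan(4x)/(2x) ≈ 4x/(2x) = 4/2

Answer: 2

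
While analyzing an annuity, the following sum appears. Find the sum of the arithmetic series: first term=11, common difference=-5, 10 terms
Last term: a_n = 11 + (10 - 1)·-5 = -34
Sum = n(a_1 + a_n)/2 = 10(11 + (-34))/2 = -115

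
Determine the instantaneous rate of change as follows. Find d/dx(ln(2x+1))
Chain rule: d/dx[ln(u)] = u'/u where u = 2x+1
u' = 2

Answer: (2)/(2x+1)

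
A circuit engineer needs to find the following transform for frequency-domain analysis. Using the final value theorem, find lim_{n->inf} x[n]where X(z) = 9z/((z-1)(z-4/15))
Final value theorem: lim x[n]=lim_{z->1} (z-1)*X(z)
(z-1)*X(z)=9z/(z-4/15)
As z->1: 9/(1-4/15)=9/(11/15)=135/11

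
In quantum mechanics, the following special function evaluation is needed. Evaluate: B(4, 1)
B(x,y) = Γ(x)Γ(y)/Γ(x+y) = (x-1)!(y-1)!/(x+y-1)!
B(4,1) = 3!·0!/4! = 1/4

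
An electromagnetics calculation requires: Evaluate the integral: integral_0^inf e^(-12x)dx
integral_0^inf e^(-12x) dx = [-1/12 * e^(-12x)]_0^inf
= 0 - (-1/12) = 1/12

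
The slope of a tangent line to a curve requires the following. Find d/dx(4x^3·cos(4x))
Product rule: (fg)' = f'g + fg'
f = 4x^3, f' = 12x^2
g = cos(4x), g' = -4·sin(4x)

Answer: 12x^2·cos(4x) - 16x^3·sin(4x)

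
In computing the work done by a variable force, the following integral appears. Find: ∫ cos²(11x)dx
Using identity cos²(u)=(1+cos(2u))/2:
∫ (1+cos(22x))/2 dx=x/2+sin(22x)/44+C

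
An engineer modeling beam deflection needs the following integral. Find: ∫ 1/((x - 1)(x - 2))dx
Partial fractions: 1/((x-1)(x-2)) = A/(x-1) + B/(x-2)
A = -1, B = 1
∫ [-1· 1/(x-1) + 1· 1/(x-2)] dx
= (1)[ln|x-2| - ln|x-1|] + C

Answer: ln|(x-2)/(x-1)| + C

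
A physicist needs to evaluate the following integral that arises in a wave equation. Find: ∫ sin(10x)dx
Using substitution u=10x: ∫ sin(u) du/10=-cos(u)/10+C

Answer: (-1/10)cos(10x)+C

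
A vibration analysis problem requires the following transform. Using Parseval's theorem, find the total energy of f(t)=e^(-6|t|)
Parseval's theorem: E = integral |f(t)|^2 dt = (1/2pi) integral |F(omega)|^2 domega
E = integral_{-inf}^{inf} e^(-12|t|) dt = 2*integral_0^inf e^(-12t) dt = 2/(2*6) = 1/6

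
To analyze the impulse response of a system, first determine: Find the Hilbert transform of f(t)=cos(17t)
The Hilbert transform shifts each frequency component by -pi/2.
H{cos(wt)}=sin(wt)
With w=17: H{cos(17t)}=sin(17t)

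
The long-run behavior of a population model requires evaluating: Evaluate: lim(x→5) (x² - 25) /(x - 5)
Factor: (x² - 25) = (x-5)(x+5)
Cancel (x-5): lim(x→5) (x+5) = 10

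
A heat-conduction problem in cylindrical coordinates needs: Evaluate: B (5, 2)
B(x,y)=Γ(x)Γ(y)/Γ(x + y)=(x-1)!(y-1)!/(x + y-1)!
B(5,2)=4!·1!/6!=1/30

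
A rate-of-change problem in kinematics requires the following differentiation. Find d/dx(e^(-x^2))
Chain rule: d/dx[e^u]=e^u · u' where u=-x^2
u'=-2x

Answer: -2x·e^(-x^2)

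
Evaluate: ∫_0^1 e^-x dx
Antiderivative: -e^-x
Evaluate: -(e^-1-1)

Answer: (e^-1-1)/(-1)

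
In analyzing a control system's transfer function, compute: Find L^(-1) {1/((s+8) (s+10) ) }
Partial fractions: 1/((s+8)(s+10)) = A/(s+8)+B/(s+10)
Cover-up: A = 1/(s+10)|_{s = -8} = 1/2; B = 1/(s+8)|_{s = -10} = -1/2
L^(-1) = (1/2)e^(-8t) - (1/2)e^(-10t)

Answer: (1/2)(e^(-8t) - e^(-10t))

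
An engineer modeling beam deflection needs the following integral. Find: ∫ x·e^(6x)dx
Integration by parts: u=x, dv=e^(6x) dx
du=dx, v=e^(6x)/6
=x·e^(6x)/6 - ∫ e^(6x)/6 dx
=x·e^(6x)/6 - e^(6x)/36+C

Answer: e^(6x)(x/6-1/36)+C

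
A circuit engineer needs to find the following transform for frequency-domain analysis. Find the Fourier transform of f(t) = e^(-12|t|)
Using the standard pair: F{e^(-a|t|)}=2a/(a^2 + omega^2)
With a=12: F(omega)=24/(144 + omega^2)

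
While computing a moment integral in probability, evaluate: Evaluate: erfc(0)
erfc(x)=1 - erf(x); erfc(0)=1 - erf(0)=1 - 0=1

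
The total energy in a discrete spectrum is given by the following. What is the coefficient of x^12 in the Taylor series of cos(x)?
cos(x) = Σ (-1)^k x^(2k)/(2k)!
For x^12: (-1)^6/12! = 1/479001600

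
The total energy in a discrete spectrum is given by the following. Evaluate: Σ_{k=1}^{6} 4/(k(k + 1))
Partial fractions: 4/(k(k+1)) = 4/k - 4/(k+1)
Telescoping sum: 4(1-1/7) = 4·6/7

Answer: 24/7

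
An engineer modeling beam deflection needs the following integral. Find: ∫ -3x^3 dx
Using power rule: ∫ -3x^3 dx=-3/4 x^4 + C=(-3/4)x^4 + C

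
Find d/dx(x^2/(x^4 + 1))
Quotient rule: (f/g)'=(f'g - fg')/g²
f=x^2, f'=2x
g=x^4+1, g'=4x^3

Answer: (2x·(x^4+1)-4x^5)/(x^4+1)²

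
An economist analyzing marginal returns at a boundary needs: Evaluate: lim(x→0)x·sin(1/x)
Squeeze theorem: -|x| ≤ x·sin(1/x) ≤ |x|
Since x → 0 as x → 0, by squeeze theorem the limit is 0

Answer: 0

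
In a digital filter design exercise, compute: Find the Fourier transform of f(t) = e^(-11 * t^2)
The Fourier transform of a Gaussian e^(-a * t^2) is sqrt(pi/a) * e^(-omega^2/(4a)).
With a = 11: F(omega) = sqrt(pi/11) * e^(-omega^2/44)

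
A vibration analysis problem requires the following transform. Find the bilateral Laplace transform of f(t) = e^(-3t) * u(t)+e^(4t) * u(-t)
For e^(-3t) * u(t): L = 1/(s + 3), Re(s) > -3
For e^(4t) * u(-t): L = -1/(s-4), Re(s) < 4
Combined: F(s) = 1/(s + 3) - 1/(s-4), -3 < Re(s) < 4

Answer: 1/(s + 3) - 1/(s-4), ROC: -3 < Re(s) < 4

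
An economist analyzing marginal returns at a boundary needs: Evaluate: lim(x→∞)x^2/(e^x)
Apply L'Hôpital 2 times (∞/∞ each time):
Eventually get 2!/(e^x) → 0

Answer: 0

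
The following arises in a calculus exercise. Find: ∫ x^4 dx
Using power rule: ∫ x^4 dx=1/5 x^5 + C=(1/5)x^5 + C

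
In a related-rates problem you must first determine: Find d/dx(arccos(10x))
d/dx[arccos(u)]=-u'/√(1-u²), u=10x, u'=10

Answer: -10/√(1 - 100x²)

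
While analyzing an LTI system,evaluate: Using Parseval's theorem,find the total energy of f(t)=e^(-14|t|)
Parseval's theorem: E = integral |f(t)|^2 dt = (1/2pi) integral |F(omega)|^2 domega
E = integral_{-inf}^{inf} e^(-28|t|) dt = 2 * integral_0^inf e^(-28t) dt = 2/(2 * 14) = 1/14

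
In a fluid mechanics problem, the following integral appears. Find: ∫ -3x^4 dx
Using power rule: ∫ -3x^4 dx=-3/5 x^5 + C=(-3/5)x^5 + C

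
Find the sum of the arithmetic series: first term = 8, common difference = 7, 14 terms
Last term: a_n = 8+(14-1)·7 = 99
Sum = n(a_1+a_n)/2 = 14(8+99)/2 = 749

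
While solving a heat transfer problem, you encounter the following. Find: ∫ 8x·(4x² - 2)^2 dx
Let u = 4x² - 2, du = 8x dx
∫ u^2 du = u^3/3 + C

Answer: (4x² - 2)^3/3 + C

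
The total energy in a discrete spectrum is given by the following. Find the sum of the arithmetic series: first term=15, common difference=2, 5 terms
Last term: a_n=15 + (5 - 1)·2=23
Sum=n(a_1 + a_n)/2=5(15 + 23)/2=95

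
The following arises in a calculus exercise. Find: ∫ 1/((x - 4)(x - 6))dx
Partial fractions: 1/((x-4)(x-6)) = A/(x-4) + B/(x-6)
A = -1/2, B = 1/2
∫ [-1/2· 1/(x-4) + 1/2· 1/(x-6)] dx
= (1/2)[ln|x-6| - ln|x-4|] + C

Answer: (1/2)·ln|(x-6)/(x-4)| + C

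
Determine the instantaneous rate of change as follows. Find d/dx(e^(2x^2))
Chain rule: d/dx[e^u] = e^u · u' where u = 2x^2
u' = 4x

Answer: 4x·e^(2x^2)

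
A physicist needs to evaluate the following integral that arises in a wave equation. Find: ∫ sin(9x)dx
Using substitution u = 9x: ∫ sin(u) du/9 = -cos(u)/9 + C

Answer: (-1/9)cos(9x) + C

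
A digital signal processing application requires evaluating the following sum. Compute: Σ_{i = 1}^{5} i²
Using formula: Σ i^2 = n(n + 1)(2n + 1)/6 = 5·6·11/6 = 55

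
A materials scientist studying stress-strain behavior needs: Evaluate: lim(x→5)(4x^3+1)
Polynomial is continuous, so substitute x=5:
4·5^3 + 1=501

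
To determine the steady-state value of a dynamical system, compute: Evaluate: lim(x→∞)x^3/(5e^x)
Apply L'Hôpital 3 times (∞/∞ each time):
Eventually get 3!/(5e^x) → 0

Answer: 0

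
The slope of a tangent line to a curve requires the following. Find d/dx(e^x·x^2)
Product rule: (fg)' = f'g+fg'
f = e^x, f' = e^x
g = x^2, g' = 2x

Answer: e^x·x^2+2·e^x·x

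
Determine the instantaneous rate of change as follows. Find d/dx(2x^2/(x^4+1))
Quotient rule: (f/g)' = (f'g - fg')/g²
f = 2x^2, f' = 4x
g = x^4 + 1, g' = 4x^3

Answer: (4x·(x^4 + 1) - 8x^5)/(x^4 + 1)²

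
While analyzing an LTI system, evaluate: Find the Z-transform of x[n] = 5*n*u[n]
Z{n*u[n]} = z/(z-1)^2
By linearity: Z{5*n*u[n]} = 5z/(z-1)^2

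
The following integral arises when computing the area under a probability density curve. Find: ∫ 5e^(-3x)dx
Since d/dx[e^(-3x)]=-3e^(-3x), we get -5/3 e^(-3x) + C

Answer: (-5/3)e^(-3x) + C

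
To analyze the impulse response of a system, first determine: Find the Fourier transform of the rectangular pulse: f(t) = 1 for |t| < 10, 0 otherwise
F(omega)=integral from -10 to 10 of e^(-j*omega*t) dt
=2*sin(10*omega)/omega=20*sinc(10*omega/pi)

Answer: 2*sin(10*omega)/omega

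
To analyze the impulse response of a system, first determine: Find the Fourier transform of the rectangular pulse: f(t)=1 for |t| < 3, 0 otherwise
F(omega)=integral from -3 to 3 of e^(-j*omega*t) dt
=2*sin(3*omega)/omega=6*sinc(3*omega/pi)

Answer: 2*sin(3*omega)/omega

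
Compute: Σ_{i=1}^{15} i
Using formula: Σ i^1=n(n + 1)/2=15·16/2=120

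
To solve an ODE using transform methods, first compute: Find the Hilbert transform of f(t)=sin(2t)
The Hilbert transform shifts each frequency component by -pi/2.
H{sin(wt)} = -cos(wt)
With w = 2: H{sin(2t)} = -cos(2t)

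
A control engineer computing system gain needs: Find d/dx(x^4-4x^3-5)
Power rule: d/dx(ax^n) = n·a·x^(n-1)
Term by term: 4·x^3-12·x^2

Answer: 4x^3-12x^2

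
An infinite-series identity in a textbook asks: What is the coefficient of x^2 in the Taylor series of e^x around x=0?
Taylor series of e^x = Σ x^n/n!
Coefficient of x^2 = 1/2! = 1/2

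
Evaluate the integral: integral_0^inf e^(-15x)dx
integral_0^inf e^(-15x) dx=[-1/15 * e^(-15x)]_0^inf
=0 - (-1/15)=1/15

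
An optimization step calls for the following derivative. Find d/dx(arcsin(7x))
d/dx[arcsin(u)] = u'/√(1-u²), u = 7x, u' = 7

Answer: 7/√(1 - 49x²)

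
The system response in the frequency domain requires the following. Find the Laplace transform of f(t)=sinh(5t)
L{sinh(at)}=a/(s²-a²)
L{sinh(5t)}=5/(s²-25)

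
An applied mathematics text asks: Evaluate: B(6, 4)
B(x,y)=Γ(x)Γ(y)/Γ(x+y)=(x-1)!(y-1)!/(x+y-1)!
B(6,4)=5!·3!/9!=1/504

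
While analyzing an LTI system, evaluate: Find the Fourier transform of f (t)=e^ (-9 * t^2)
The Fourier transform of a Gaussian e^(-a*t^2) is sqrt(pi/a)*e^(-omega^2/(4a)).
With a=9: F(omega)=sqrt(pi)/3*e^(-omega^2/36)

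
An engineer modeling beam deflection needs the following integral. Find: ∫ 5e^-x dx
Since d/dx[e^-x]=- e^-x, we get -5e^-x+C

Answer: -5e^-x+C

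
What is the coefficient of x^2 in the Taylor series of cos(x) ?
cos(x)=Σ (-1)^k x^(2k)/(2k)!
For x^2: (-1)^1/2!=-1/2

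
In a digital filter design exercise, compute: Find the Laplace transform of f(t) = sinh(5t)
L{sinh(at)} = a/(s²-a²)
L{sinh(5t)} = 5/(s²-25)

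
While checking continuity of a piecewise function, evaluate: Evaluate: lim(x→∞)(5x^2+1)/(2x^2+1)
Divide numerator and denominator by x^2:
lim (5 + 1/x^2)/(2 + 1/x^2)=5/2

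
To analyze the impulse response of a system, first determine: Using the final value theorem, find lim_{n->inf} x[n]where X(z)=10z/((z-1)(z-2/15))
Final value theorem: lim x[n]=lim_{z->1} (z-1) * X(z)
(z-1) * X(z)=10z/(z-2/15)
As z->1: 10/(1 - 2/15)=10/(13/15)=150/13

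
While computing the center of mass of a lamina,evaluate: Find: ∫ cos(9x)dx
Using substitution u=9x: ∫ cos(u) du/9=sin(u)/9 + C

Answer: (1/9)sin(9x) + C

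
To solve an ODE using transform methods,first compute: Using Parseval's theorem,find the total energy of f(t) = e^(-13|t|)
Parseval's theorem: E = integral |f(t)|^2 dt = (1/2pi) integral |F(omega)|^2 domega
E = integral_{-inf}^{inf} e^(-26|t|) dt = 2*integral_0^inf e^(-26t) dt = 2/(2*13) = 1/13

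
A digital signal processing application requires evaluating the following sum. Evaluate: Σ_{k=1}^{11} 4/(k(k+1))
Partial fractions: 4/(k(k+1)) = 4/k - 4/(k+1)
Telescoping sum: 4(1-1/12) = 4·11/12

Answer: 11/3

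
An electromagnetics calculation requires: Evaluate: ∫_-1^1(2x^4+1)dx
Step 1: Find antiderivative F(x) = (2/5)x^5+x
Step 2: F(1) - F(-1) = 7/5 - (-7/5) = 14/5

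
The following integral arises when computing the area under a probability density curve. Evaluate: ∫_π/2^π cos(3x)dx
Antiderivative: sin(3x)/3
Evaluate at bounds: [sin(3·π)/3] - [sin(3·π/2)/3]
= ((0) - (-1))/3 = 1/3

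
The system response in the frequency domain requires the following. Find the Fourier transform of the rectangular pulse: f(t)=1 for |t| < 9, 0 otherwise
F(omega) = integral from -9 to 9 of e^(-j * omega * t) dt
= 2 * sin(9 * omega)/omega = 18 * sinc(9 * omega/pi)

Answer: 2 * sin(9 * omega)/omega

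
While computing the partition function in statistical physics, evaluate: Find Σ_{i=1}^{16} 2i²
=2·n(n+1)(2n+1)/6=2·16·17·33/6=2992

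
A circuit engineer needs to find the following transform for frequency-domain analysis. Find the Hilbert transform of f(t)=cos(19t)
The Hilbert transform shifts each frequency component by -pi/2.
H{cos(wt)}=sin(wt)
With w=19: H{cos(19t)}=sin(19t)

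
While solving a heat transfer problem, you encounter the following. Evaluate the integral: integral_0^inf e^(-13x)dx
integral_0^inf e^(-13x) dx=[-1/13*e^(-13x)]_0^inf
=0 - (-1/13)=1/13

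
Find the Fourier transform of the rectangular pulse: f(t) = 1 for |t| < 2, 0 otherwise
F(omega)=integral from -2 to 2 of e^(-j*omega*t) dt
=2*sin(2*omega)/omega=4*sinc(2*omega/pi)

Answer: 2*sin(2*omega)/omega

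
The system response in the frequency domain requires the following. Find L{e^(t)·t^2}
First shifting: L{e^(at)f(t)} = F(s-a)
L{t^2} = 2/s^3
Shift s → s-1: 2/(s-1)^3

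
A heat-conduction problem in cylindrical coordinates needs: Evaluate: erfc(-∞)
erfc(x) = 1 - erf(x); erfc(-∞) = 1 - erf(-∞) = 1 - (-1) = 2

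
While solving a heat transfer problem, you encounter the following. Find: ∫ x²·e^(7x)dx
Integration by parts twice:
First: u=x², dv=e^(7x) dx => x²e^(7x)/7 - (2/7)∫ xe^(7x) dx
Second (∫ xe^(7x) dx): xe^(7x)/7 - e^(7x)/49
Combining: e^(7x)(x²/7-2x/49+2/343)+C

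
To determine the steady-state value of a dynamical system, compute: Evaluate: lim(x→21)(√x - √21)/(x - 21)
Multiply by conjugate (√x + √21)/(√x + √21):
= (x - 21)/((x - 21)(√x + √21)) = 1/(√x + √21)
As x → 21: 1/(2√21)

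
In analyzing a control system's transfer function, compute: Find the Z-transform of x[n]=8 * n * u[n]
Z{n * u[n]}=z/(z-1)^2
By linearity: Z{8 * n * u[n]}=8z/(z-1)^2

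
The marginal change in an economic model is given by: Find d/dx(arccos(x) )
d/dx[arccos(u)]=-u'/√(1-u²), u=x, u'=1

Answer: -1/√(1-x²)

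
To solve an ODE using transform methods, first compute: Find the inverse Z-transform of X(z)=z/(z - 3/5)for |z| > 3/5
Standard pair: z/(z-a) <-> a^n * u[n] for causal signals
With a=3/5: x[n]=(3/5)^n * u[n]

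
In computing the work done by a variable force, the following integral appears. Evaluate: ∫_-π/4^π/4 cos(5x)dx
Antiderivative: sin(5x)/5
Evaluate at bounds: [sin(5·π/4)/5] - [sin(5·-π/4)/5]
=((-√2/2) - (√2/2))/5=-√2/5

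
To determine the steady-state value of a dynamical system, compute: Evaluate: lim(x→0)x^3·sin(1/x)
Squeeze theorem: -|x^3| ≤ x^3·sin(1/x) ≤ |x^3|
Since x^3 → 0 as x → 0, by squeeze theorem the limit is 0

Answer: 0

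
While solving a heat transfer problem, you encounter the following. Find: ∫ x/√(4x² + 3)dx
Let u = 4x²+3, du = 8x dx
∫ (1/8)·u^(-1/2) du = √u/4+C

Answer: √(4x²+3)/4+C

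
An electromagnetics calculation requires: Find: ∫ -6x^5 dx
Using power rule: ∫ -6x^5 dx = -6/6 x^6 + C = -x^6 + C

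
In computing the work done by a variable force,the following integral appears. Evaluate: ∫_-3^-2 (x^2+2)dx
Step 1: Find antiderivative F(x)=(1/3)x^3+2x
Step 2: F(-2) - F(-3)=-20/3 - (-15)=25/3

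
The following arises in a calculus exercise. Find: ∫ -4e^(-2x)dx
Since d/dx[e^(-2x)] = -2e^(-2x), we get 2 e^(-2x) + C

Answer: 2e^(-2x) + C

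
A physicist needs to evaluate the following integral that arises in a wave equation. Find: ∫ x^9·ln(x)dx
By parts: u=ln(x), dv=x^9 dx
du=1/x dx, v=x^10/10
=x^10·ln(x)/10 - ∫ x^9/10 dx
=x^10·ln(x)/10 - x^10/100 + C

Answer: x^10(ln(x)/10 - 1/100) + C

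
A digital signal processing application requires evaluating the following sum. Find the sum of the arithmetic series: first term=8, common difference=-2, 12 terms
Last term: a_n=8 + (12 - 1)·-2=-14
Sum=n(a_1 + a_n)/2=12(8 + (-14))/2=-36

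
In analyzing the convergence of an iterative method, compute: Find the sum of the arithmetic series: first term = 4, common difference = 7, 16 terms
Last term: a_n=4+(16-1)·7=109
Sum=n(a_1+a_n)/2=16(4+109)/2=904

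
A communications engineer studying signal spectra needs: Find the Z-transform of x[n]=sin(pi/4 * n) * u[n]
Z{sin(w0*n)*u[n]}=z*sin(w0)/(z^2 - 2z*cos(w0) + 1)
With w0=pi/4: X(z)=z*sin(pi/4)/(z^2 - 2z*cos(pi/4) + 1)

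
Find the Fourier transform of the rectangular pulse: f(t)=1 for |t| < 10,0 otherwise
F(omega)=integral from -10 to 10 of e^(-j*omega*t) dt
=2*sin(10*omega)/omega=20*sinc(10*omega/pi)

Answer: 2*sin(10*omega)/omega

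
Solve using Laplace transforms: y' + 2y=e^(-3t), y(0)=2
Take L: sY - 2 + 2Y = 1/(s + 3)
Y(s + 2) = 1/(s + 3) + 2
Y = 1/((s + 3)(s + 2)) + 2/(s + 2)
Partial fractions: 1/((s + 3)(s + 2)) = -1/(s + 3) + 1/(s + 2)
So Y = -1/(s + 3) + 3/(s + 2)
Inverse Laplace transform (L^(-1){1/(s + 3)} = e^(-3t), L^(-1){1/(s + 2)} = e^(-2t)):

Answer: y(t) = -1·e^(-3t) + 3·e^(-2t)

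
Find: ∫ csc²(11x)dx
Since d/dx[-cot(11x)] = 11csc²(11x), integral = -cot(11x)/11 + C

Answer: (-1/11)cot(11x) + C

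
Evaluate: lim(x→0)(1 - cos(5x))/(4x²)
Using 1-cos(u) ≈ u²/2 for small u:
(1-cos(5x)) ≈ (5x)²/2 = 25x²/2
So limit = 25/(2·4) = 25/8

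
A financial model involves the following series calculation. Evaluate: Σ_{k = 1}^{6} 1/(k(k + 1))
Partial fractions: 1/(k(k+1))=1/k - 1/(k+1)
Telescoping sum: 1(1-1/7)=1·6/7

Answer: 6/7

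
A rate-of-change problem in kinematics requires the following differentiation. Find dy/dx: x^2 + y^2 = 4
Differentiate: 2x+2y·(dy/dx) = 0
dy/dx = -2x/(2y)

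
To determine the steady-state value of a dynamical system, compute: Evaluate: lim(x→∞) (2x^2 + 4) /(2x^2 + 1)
Divide numerator and denominator by x^2:
lim (2 + 4/x^2)/(2 + 1/x^2)=1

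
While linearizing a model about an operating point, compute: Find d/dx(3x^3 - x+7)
Power rule: d/dx(ax^n)=n·a·x^(n-1)
Term by term: 9·x^2 - 1

Answer: 9x^2 - 1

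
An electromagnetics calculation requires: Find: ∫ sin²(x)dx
Using identity sin²(u)=(1 - cos(2u))/2:
∫ (1 - cos(2x))/2 dx=x/2 - sin(2x)/4+C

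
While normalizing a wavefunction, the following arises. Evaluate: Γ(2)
Γ(n)=(n-1)! for positive integers
Γ(2)=1!=1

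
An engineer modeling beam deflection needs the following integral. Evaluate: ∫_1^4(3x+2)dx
Step 1: Find antiderivative F(x) = (3/2)x^2+2x
Step 2: F(4) - F(1) = 32 - (7/2) = 57/2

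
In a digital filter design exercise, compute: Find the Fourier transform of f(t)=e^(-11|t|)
Using the standard pair: F{e^(-a|t|)} = 2a/(a^2+omega^2)
With a = 11: F(omega) = 22/(121+omega^2)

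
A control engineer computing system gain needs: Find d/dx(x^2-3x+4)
Power rule: d/dx(ax^n)=n·a·x^(n-1)
Term by term: 2·x - 3

Answer: 2x - 3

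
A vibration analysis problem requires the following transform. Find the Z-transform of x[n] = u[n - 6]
Using the time-shift property: Z{u[n-6]} = z^(-6) * z/(z-1)
= z^(-5)/(z-1)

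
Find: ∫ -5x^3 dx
Using power rule: ∫ -5x^3 dx = -5/4 x^4 + C = (-5/4)x^4 + C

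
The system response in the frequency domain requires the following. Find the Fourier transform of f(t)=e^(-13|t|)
Using the standard pair: F{e^(-a|t|)}=2a/(a^2 + omega^2)
With a=13: F(omega)=26/(169 + omega^2)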